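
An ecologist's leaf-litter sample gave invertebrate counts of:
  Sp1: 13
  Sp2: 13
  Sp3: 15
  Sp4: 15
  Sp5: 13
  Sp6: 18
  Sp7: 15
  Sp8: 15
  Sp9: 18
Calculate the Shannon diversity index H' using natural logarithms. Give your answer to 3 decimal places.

2.190

Total N = 13+13+15+15+13+18+15+15+18 = 135, so the proportions are 0.0963, 0.0963, 0.11111, 0.11111, 0.0963, 0.13333, 0.11111, 0.11111, 0.13333 (working shown to 5 dp, full precision carried).
Each pᵢ ln pᵢ term: 0.0963×(-2.34033)=-0.22536, 0.0963×(-2.34033)=-0.22536, 0.11111×(-2.19722)=-0.24414, 0.11111×(-2.19722)=-0.24414, 0.0963×(-2.34033)=-0.22536, 0.13333×(-2.01490)=-0.26865, 0.11111×(-2.19722)=-0.24414, 0.11111×(-2.19722)=-0.24414, 0.13333×(-2.01490)=-0.26865.
Sum = -2.18995, so H' = 2.190.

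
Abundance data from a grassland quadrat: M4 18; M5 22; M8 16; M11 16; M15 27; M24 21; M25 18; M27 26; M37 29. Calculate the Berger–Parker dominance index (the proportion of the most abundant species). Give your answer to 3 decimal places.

0.150

Total N = 18+22+16+16+27+21+18+26+29 = 193, so the proportions are 0.09326, 0.11399, 0.0829, 0.0829, 0.1399, 0.10881, 0.09326, 0.13472, 0.15026 (working shown to 5 dp, full precision carried).
The largest proportion is 0.15026, i.e. d = 0.150 to 3 decimal places.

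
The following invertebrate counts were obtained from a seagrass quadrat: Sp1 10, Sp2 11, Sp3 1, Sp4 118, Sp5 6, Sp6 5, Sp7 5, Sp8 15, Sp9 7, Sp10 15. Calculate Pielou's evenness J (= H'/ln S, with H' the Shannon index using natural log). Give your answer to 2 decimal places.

0.63

Total N = 10+11+1+118+6+5+5+15+7+15 = 193, so the proportions are 0.0518, 0.057, 0.0052, 0.6114, 0.0311, 0.0259, 0.0259, 0.0777, 0.0363, 0.0777 (working shown to 4 dp, full precision carried).
H' = −Σ pᵢ ln pᵢ = −((-0.1534) + (-0.1633) + (-0.0273) + (-0.3008) + (-0.1079) + (-0.0946) + (-0.0946) + (-0.1985) + (-0.1203) + (-0.1985)) = 1.4593.
With S = 10 species, ln S = 2.3026, so J = 1.4593/2.3026 = 0.6338, i.e. 0.63 to 2 decimal places.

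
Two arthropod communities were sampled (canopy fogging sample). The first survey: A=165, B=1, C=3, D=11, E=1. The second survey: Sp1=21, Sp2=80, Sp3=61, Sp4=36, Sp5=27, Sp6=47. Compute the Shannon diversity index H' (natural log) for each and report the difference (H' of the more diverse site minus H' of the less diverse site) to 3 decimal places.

The first survey: N=181, proportions 0.9116, 0.00552, 0.01657, 0.06077, 0.00552, giving H' = 0.37997 (working shown to 5 dp, full precision carried).
The second survey: N=272, proportions 0.07721, 0.29412, 0.22426, 0.13235, 0.09926, 0.17279, giving H' = 1.69326.
Difference = |0.37997 − 1.69326| = 1.31329, i.e. 1.313 to 3 decimal places.

1.313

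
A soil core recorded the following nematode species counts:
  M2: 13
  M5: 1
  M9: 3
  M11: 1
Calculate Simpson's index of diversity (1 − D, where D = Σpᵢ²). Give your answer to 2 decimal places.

Total N = 13+1+3+1 = 18, so the proportions are 0.7222, 0.0556, 0.1667, 0.0556 (working shown to 4 dp, full precision carried).
D = 0.7222² + 0.0556² + 0.1667² + 0.0556² = 0.5216 + 0.0031 + 0.0278 + 0.0031 = 0.5556.
So 1 − D = 0.4444, i.e. 0.44 to 2 decimal places.

0.44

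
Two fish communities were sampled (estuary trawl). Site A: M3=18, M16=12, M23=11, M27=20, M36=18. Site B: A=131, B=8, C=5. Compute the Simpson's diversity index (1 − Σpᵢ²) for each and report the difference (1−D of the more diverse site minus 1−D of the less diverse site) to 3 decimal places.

Site A: N=79, proportions 0.227848, 0.151899, 0.139241, 0.253165, 0.227848, giving 1−D = 0.789617 (working shown to 6 dp, full precision carried).
Site B: N=144, proportions 0.909722, 0.055556, 0.034722, giving 1−D = 0.168113.
Difference = |0.789617 − 0.168113| = 0.621504, i.e. 0.622 to 3 decimal places.

0.622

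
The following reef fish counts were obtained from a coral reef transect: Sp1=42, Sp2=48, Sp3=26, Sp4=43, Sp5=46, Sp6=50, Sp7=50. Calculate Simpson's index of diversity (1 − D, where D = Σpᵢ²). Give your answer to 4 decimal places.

Total N = 42+48+26+43+46+50+50 = 305, so the proportions are 0.137705, 0.157377, 0.085246, 0.140984, 0.15082, 0.163934, 0.163934 (working shown to 6 dp, full precision carried).
D = 0.137705² + 0.157377² + 0.085246² + 0.140984² + 0.15082² + 0.163934² + 0.163934² = 0.018963 + 0.024768 + 0.007267 + 0.019876 + 0.022747 + 0.026874 + 0.026874 = 0.147369.
So 1 − D = 0.852631, i.e. 0.8526 to 4 decimal places.

0.8526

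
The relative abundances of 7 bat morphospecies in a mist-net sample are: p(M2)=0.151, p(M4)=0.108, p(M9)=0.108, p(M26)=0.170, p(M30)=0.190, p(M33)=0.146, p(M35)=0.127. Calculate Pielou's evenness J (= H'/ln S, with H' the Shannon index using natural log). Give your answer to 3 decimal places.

0.990

H' = −Σ pᵢ ln pᵢ = −((-0.28546) + (-0.24037) + (-0.24037) + (-0.30123) + (-0.31554) + (-0.28093) + (-0.26207)) = 1.92597 (working shown to 5 dp, full precision carried).
With S = 7 species, ln S = 1.94591, so J = 1.92597/1.94591 = 0.98975, i.e. 0.990 to 3 decimal places.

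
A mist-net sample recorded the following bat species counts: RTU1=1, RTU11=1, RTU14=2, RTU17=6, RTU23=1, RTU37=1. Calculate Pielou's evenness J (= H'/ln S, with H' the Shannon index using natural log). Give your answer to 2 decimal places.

Total N = 1+1+2+6+1+1 = 12, so the proportions are 0.0833, 0.0833, 0.1667, 0.5, 0.0833, 0.0833 (working shown to 4 dp, full precision carried).
H' = −Σ pᵢ ln pᵢ = −((-0.2071) + (-0.2071) + (-0.2986) + (-0.3466) + (-0.2071) + (-0.2071)) = 1.4735.
With S = 6 species, ln S = 1.7918, so J = 1.4735/1.7918 = 0.8224, i.e. 0.82 to 2 decimal places.

0.82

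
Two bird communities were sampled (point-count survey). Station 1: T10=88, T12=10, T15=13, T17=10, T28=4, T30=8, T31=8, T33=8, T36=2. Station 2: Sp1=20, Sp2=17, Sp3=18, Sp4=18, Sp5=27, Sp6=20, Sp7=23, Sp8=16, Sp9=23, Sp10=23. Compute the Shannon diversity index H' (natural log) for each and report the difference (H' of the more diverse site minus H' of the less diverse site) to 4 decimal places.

0.7843

Station 1: N=151, proportions 0.5827815, 0.0662252, 0.0860927, 0.0662252, 0.0264901, 0.0529801, 0.0529801, 0.0529801, 0.013245, giving H' = 1.5057583 (working shown to 7 dp, full precision carried).
Station 2: N=205, proportions 0.097561, 0.0829268, 0.0878049, 0.0878049, 0.1317073, 0.097561, 0.1121951, 0.0780488, 0.1121951, 0.1121951, giving H' = 2.2901055.
Difference = |1.5057583 − 2.2901055| = 0.7843472, i.e. 0.7843 to 4 decimal places.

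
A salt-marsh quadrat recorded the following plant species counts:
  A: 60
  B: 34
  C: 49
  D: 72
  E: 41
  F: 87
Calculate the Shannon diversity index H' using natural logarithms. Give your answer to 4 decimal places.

Total N = 60+34+49+72+41+87 = 343, so the proportions are 0.174927, 0.099125, 0.142857, 0.209913, 0.119534, 0.253644 (working shown to 6 dp, full precision carried).
Each pᵢ ln pᵢ term: 0.174927×(-1.743386)=-0.304965, 0.099125×(-2.311370)=-0.229115, 0.142857×(-1.945910)=-0.277987, 0.209913×(-1.561064)=-0.327687, 0.119534×(-2.124158)=-0.253908, 0.253644×(-1.371822)=-0.347955.
Sum = -1.741618, so H' = 1.7416.

1.7416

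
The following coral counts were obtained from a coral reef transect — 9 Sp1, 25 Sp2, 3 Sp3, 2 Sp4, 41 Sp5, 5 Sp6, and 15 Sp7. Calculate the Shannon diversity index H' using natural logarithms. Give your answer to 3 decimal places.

1.547

Total N = 9+25+3+2+41+5+15 = 100, so the proportions are 0.09, 0.25, 0.03, 0.02, 0.41, 0.05, 0.15 (working shown to 5 dp, full precision carried).
Each pᵢ ln pᵢ term: 0.09×(-2.40795)=-0.21672, 0.25×(-1.38629)=-0.34657, 0.03×(-3.50656)=-0.10520, 0.02×(-3.91202)=-0.07824, 0.41×(-0.89160)=-0.36556, 0.05×(-2.99573)=-0.14979, 0.15×(-1.89712)=-0.28457.
Sum = -1.54664, so H' = 1.547.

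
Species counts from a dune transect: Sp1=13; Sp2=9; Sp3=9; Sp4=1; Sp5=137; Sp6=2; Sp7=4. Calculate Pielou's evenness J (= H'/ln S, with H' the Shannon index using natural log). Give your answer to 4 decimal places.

0.4404

Total N = 13+9+9+1+137+2+4 = 175, so the proportions are 0.074286, 0.051429, 0.051429, 0.005714, 0.782857, 0.011429, 0.022857 (working shown to 6 dp, full precision carried).
H' = −Σ pᵢ ln pᵢ = −((-0.193131) + (-0.152617) + (-0.152617) + (-0.029513) + (-0.191647) + (-0.051104) + (-0.086366)) = 0.856996.
With S = 7 species, ln S = 1.945910, so J = 0.856996/1.945910 = 0.440409, i.e. 0.4404 to 4 decimal places.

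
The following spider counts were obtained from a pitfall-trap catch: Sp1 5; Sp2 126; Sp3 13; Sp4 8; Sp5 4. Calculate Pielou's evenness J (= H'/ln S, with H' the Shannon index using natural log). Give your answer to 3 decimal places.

0.457

Total N = 5+126+13+8+4 = 156, so the proportions are 0.03205, 0.80769, 0.08333, 0.05128, 0.02564 (working shown to 5 dp, full precision carried).
H' = −Σ pᵢ ln pᵢ = −((-0.11027) + (-0.17250) + (-0.20708) + (-0.15233) + (-0.09394)) = 0.73611.
With S = 5 species, ln S = 1.60944, so J = 0.73611/1.60944 = 0.45737, i.e. 0.457 to 3 decimal places.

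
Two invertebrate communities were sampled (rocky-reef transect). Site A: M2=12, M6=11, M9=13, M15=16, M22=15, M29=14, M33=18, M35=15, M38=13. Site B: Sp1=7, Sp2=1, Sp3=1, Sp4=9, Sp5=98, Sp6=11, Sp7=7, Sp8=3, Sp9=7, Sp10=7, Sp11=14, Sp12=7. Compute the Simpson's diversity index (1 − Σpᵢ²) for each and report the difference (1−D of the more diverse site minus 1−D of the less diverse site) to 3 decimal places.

0.233

Site A: N=127, proportions 0.09449, 0.08661, 0.10236, 0.12598, 0.11811, 0.11024, 0.14173, 0.11811, 0.10236, giving 1−D = 0.88660 (working shown to 5 dp, full precision carried).
Site B: N=172, proportions 0.0407, 0.00581, 0.00581, 0.05233, 0.56977, 0.06395, 0.0407, 0.01744, 0.0407, 0.0407, 0.0814, 0.0407, giving 1−D = 0.65326.
Difference = |0.88660 − 0.65326| = 0.23334, i.e. 0.233 to 3 decimal places.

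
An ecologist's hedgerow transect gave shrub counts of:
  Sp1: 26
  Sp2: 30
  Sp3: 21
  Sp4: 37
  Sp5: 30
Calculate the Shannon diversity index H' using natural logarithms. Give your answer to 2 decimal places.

Total N = 26+30+21+37+30 = 144, so the proportions are 0.1806, 0.2083, 0.1458, 0.2569, 0.2083 (working shown to 4 dp, full precision carried).
Each pᵢ ln pᵢ term: 0.1806×(-1.7117)=-0.3091, 0.2083×(-1.5686)=-0.3268, 0.1458×(-1.9253)=-0.2808, 0.2569×(-1.3589)=-0.3492, 0.2083×(-1.5686)=-0.3268.
Sum = -1.5926, so H' = 1.59.

1.59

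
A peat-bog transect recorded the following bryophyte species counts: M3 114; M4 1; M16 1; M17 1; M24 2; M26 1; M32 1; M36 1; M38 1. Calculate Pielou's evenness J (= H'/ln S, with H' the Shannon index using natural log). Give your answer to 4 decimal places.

0.1872

Total N = 114+1+1+1+2+1+1+1+1 = 123, so the proportions are 0.926829, 0.00813, 0.00813, 0.00813, 0.01626, 0.00813, 0.00813, 0.00813, 0.00813 (working shown to 6 dp, full precision carried).
H' = −Σ pᵢ ln pᵢ = −((-0.070426) + (-0.039123) + (-0.039123) + (-0.039123) + (-0.066976) + (-0.039123) + (-0.039123) + (-0.039123) + (-0.039123)) = 0.411266.
With S = 9 species, ln S = 2.197225, so J = 0.411266/2.197225 = 0.187175, i.e. 0.1872 to 4 decimal places.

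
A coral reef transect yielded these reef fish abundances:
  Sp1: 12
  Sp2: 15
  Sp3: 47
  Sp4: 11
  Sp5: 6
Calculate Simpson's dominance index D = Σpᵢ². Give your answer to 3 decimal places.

0.330

Total N = 12+15+47+11+6 = 91, so the proportions are 0.13187, 0.16484, 0.51648, 0.12088, 0.06593 (working shown to 5 dp, full precision carried).
D = 0.13187² + 0.16484² + 0.51648² + 0.12088² + 0.06593² = 0.01739 + 0.02717 + 0.26676 + 0.01461 + 0.00435 = 0.33027.
To 3 decimal places, D = 0.330.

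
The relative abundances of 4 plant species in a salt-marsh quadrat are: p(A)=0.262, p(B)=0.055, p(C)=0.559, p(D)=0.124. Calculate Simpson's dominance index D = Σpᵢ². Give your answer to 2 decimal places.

D = 0.262² + 0.055² + 0.559² + 0.124² = 0.0686 + 0.0030 + 0.3125 + 0.0154 = 0.3995 (working shown to 4 dp, full precision carried).
To 2 decimal places, D = 0.40.

0.40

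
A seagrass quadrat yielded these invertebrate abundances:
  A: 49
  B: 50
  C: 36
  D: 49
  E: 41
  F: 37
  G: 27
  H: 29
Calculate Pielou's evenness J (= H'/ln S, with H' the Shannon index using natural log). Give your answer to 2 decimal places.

0.99

Total N = 49+50+36+49+41+37+27+29 = 318, so the proportions are 0.1541, 0.1572, 0.1132, 0.1541, 0.1289, 0.1164, 0.0849, 0.0912 (working shown to 4 dp, full precision carried).
H' = −Σ pᵢ ln pᵢ = −((-0.2882) + (-0.2909) + (-0.2466) + (-0.2882) + (-0.2641) + (-0.2503) + (-0.2094) + (-0.2184)) = 2.0561.
With S = 8 species, ln S = 2.0794, so J = 2.0561/2.0794 = 0.9888, i.e. 0.99 to 2 decimal places.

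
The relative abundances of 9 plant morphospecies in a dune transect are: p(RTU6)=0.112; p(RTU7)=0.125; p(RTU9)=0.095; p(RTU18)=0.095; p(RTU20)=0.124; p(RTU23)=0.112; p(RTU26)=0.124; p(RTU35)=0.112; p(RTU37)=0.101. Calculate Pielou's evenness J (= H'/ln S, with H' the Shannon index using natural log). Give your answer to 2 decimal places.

H' = −Σ pᵢ ln pᵢ = −((-0.2452) + (-0.2599) + (-0.2236) + (-0.2236) + (-0.2588) + (-0.2452) + (-0.2588) + (-0.2452) + (-0.2316)) = 2.1920 (working shown to 4 dp, full precision carried).
With S = 9 species, ln S = 2.1972, so J = 2.1920/2.1972 = 0.9976, i.e. 1.00 to 2 decimal places.

1.00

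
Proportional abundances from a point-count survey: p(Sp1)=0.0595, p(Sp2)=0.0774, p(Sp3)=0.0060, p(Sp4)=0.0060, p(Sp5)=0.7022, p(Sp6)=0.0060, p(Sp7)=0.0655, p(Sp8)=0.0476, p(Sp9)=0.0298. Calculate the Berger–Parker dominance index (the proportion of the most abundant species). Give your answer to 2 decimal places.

The largest proportion is 0.7022, i.e. d = 0.70 to 2 decimal places.

0.70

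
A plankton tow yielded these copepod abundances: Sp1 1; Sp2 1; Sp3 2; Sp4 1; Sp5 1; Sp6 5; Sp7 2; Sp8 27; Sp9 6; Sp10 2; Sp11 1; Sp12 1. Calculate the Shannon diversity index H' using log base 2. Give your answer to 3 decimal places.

Total N = 1+1+2+1+1+5+2+27+6+2+1+1 = 50, so the proportions are 0.02, 0.02, 0.04, 0.02, 0.02, 0.1, 0.04, 0.54, 0.12, 0.04, 0.02, 0.02 (working shown to 5 dp, full precision carried).
Each pᵢ log₂ pᵢ term: 0.02×(-5.64386)=-0.11288, 0.02×(-5.64386)=-0.11288, 0.04×(-4.64386)=-0.18575, 0.02×(-5.64386)=-0.11288, 0.02×(-5.64386)=-0.11288, 0.1×(-3.32193)=-0.33219, 0.04×(-4.64386)=-0.18575, 0.54×(-0.88897)=-0.48004, 0.12×(-3.05889)=-0.36707, 0.04×(-4.64386)=-0.18575, 0.02×(-5.64386)=-0.11288, 0.02×(-5.64386)=-0.11288.
Sum = -2.41383, so H' = 2.414.

2.414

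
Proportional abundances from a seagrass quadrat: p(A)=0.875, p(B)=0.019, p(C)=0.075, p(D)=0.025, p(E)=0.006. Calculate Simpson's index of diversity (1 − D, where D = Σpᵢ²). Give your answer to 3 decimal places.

D = 0.875² + 0.019² + 0.075² + 0.025² + 0.006² = 0.76562 + 0.00036 + 0.00562 + 0.00063 + 0.00004 = 0.77227 (working shown to 5 dp, full precision carried).
So 1 − D = 0.22773, i.e. 0.228 to 3 decimal places.

0.228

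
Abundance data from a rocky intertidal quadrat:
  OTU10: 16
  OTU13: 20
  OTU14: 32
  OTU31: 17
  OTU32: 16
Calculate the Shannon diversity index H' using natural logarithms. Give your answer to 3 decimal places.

Total N = 16+20+32+17+16 = 101, so the proportions are 0.15842, 0.19802, 0.31683, 0.16832, 0.15842 (working shown to 5 dp, full precision carried).
Each pᵢ ln pᵢ term: 0.15842×(-1.84253)=-0.29189, 0.19802×(-1.61939)=-0.32067, 0.31683×(-1.14938)=-0.36416, 0.16832×(-1.78191)=-0.29992, 0.15842×(-1.84253)=-0.29189.
Sum = -1.56853, so H' = 1.569.

1.569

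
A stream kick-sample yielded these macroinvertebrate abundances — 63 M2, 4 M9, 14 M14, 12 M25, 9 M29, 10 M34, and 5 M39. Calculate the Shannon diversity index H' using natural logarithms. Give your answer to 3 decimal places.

Total N = 63+4+14+12+9+10+5 = 117, so the proportions are 0.53846, 0.03419, 0.11966, 0.10256, 0.07692, 0.08547, 0.04274 (working shown to 5 dp, full precision carried).
Each pᵢ ln pᵢ term: 0.53846×(-0.61904)=-0.33333, 0.03419×(-3.37588)=-0.11541, 0.11966×(-2.12312)=-0.25405, 0.10256×(-2.27727)=-0.23357, 0.07692×(-2.56495)=-0.19730, 0.08547×(-2.45959)=-0.21022, 0.04274×(-3.15274)=-0.13473.
Sum = -1.47861, so H' = 1.479.

1.479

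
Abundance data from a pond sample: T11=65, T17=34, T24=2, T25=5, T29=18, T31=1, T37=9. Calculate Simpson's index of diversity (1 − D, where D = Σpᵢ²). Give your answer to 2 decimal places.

Total N = 65+34+2+5+18+1+9 = 134, so the proportions are 0.4851, 0.2537, 0.0149, 0.0373, 0.1343, 0.0075, 0.0672 (working shown to 4 dp, full precision carried).
D = 0.4851² + 0.2537² + 0.0149² + 0.0373² + 0.1343² + 0.0075² + 0.0672² = 0.2353 + 0.0644 + 0.0002 + 0.0014 + 0.0180 + 0.0001 + 0.0045 = 0.3239.
So 1 − D = 0.6761, i.e. 0.68 to 2 decimal places.

0.68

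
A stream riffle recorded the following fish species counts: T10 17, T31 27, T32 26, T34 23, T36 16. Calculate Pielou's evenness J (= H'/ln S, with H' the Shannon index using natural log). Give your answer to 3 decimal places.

Total N = 17+27+26+23+16 = 109, so the proportions are 0.15596, 0.24771, 0.23853, 0.21101, 0.14679 (working shown to 5 dp, full precision carried).
H' = −Σ pᵢ ln pᵢ = −((-0.28980) + (-0.34568) + (-0.34188) + (-0.32830) + (-0.28165)) = 1.58731.
With S = 5 species, ln S = 1.60944, so J = 1.58731/1.60944 = 0.98625, i.e. 0.986 to 3 decimal places.

0.986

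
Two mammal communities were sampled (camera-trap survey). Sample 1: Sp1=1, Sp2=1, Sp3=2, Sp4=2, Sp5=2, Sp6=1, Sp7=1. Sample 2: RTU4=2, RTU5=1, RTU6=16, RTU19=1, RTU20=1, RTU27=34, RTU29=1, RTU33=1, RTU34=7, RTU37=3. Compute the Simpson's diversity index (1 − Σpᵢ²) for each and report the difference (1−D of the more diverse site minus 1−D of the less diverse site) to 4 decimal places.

0.1695

Sample 1: N=10, proportions 0.1, 0.1, 0.2, 0.2, 0.2, 0.1, 0.1, giving 1−D = 0.840000 (working shown to 6 dp, full precision carried).
Sample 2: N=67, proportions 0.029851, 0.014925, 0.238806, 0.014925, 0.014925, 0.507463, 0.014925, 0.014925, 0.104478, 0.044776, giving 1−D = 0.670528.
Difference = |0.840000 − 0.670528| = 0.169472, i.e. 0.1695 to 4 decimal places.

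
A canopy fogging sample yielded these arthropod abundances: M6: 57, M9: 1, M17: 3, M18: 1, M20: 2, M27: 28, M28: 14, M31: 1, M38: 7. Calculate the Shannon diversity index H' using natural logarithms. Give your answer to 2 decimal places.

Total N = 57+1+3+1+2+28+14+1+7 = 114, so the proportions are 0.5, 0.0088, 0.0263, 0.0088, 0.0175, 0.2456, 0.1228, 0.0088, 0.0614 (working shown to 4 dp, full precision carried).
Each pᵢ ln pᵢ term: 0.5×(-0.6931)=-0.3466, 0.0088×(-4.7362)=-0.0415, 0.0263×(-3.6376)=-0.0957, 0.0088×(-4.7362)=-0.0415, 0.0175×(-4.0431)=-0.0709, 0.2456×(-1.4040)=-0.3448, 0.1228×(-2.0971)=-0.2575, 0.0088×(-4.7362)=-0.0415, 0.0614×(-2.7903)=-0.1713.
Sum = -1.4116, so H' = 1.41.

1.41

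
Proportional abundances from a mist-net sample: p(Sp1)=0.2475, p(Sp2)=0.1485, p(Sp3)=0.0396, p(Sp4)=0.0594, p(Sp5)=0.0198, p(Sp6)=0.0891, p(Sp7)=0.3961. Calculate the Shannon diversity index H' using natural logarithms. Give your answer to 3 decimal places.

Each pᵢ ln pᵢ term (working shown to 5 dp, full precision carried): 0.2475×(-1.39634)=-0.34560, 0.1485×(-1.90717)=-0.28321, 0.0396×(-3.22893)=-0.12787, 0.0594×(-2.82346)=-0.16771, 0.0198×(-3.92207)=-0.07766, 0.0891×(-2.41800)=-0.21544, 0.3961×(-0.92609)=-0.36682.
Sum = -1.58431, so H' = 1.584.

1.584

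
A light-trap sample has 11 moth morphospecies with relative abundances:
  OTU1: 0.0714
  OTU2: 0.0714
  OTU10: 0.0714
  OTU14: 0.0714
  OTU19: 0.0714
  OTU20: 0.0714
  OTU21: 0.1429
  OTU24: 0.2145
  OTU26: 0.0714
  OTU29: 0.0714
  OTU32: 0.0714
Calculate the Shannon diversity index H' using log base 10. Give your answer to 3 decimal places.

Each pᵢ log₁₀ pᵢ term (working shown to 5 dp, full precision carried): 0.0714×(-1.14630)=-0.08185, 0.0714×(-1.14630)=-0.08185, 0.0714×(-1.14630)=-0.08185, 0.0714×(-1.14630)=-0.08185, 0.0714×(-1.14630)=-0.08185, 0.0714×(-1.14630)=-0.08185, 0.1429×(-0.84497)=-0.12075, 0.2145×(-0.66857)=-0.14341, 0.0714×(-1.14630)=-0.08185, 0.0714×(-1.14630)=-0.08185, 0.0714×(-1.14630)=-0.08185.
Sum = -1.00077, so H' = 1.001.

1.001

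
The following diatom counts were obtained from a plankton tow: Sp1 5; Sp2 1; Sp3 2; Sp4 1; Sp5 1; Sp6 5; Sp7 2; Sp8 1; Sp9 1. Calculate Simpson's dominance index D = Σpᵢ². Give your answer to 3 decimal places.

Total N = 5+1+2+1+1+5+2+1+1 = 19, so the proportions are 0.26316, 0.05263, 0.10526, 0.05263, 0.05263, 0.26316, 0.10526, 0.05263, 0.05263 (working shown to 5 dp, full precision carried).
D = 0.26316² + 0.05263² + 0.10526² + 0.05263² + 0.05263² + 0.26316² + 0.10526² + 0.05263² + 0.05263² = 0.06925 + 0.00277 + 0.01108 + 0.00277 + 0.00277 + 0.06925 + 0.01108 + 0.00277 + 0.00277 = 0.17452.
To 3 decimal places, D = 0.175.

0.175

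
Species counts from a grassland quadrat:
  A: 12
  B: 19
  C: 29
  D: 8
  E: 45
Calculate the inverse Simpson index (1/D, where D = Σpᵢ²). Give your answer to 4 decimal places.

3.7173

Total N = 12+19+29+8+45 = 113, so the proportions are 0.10619469, 0.16814159, 0.25663717, 0.07079646, 0.39823009 (working shown to 8 dp, full precision carried).
D = 0.10619469² + 0.16814159² + 0.25663717² + 0.07079646² + 0.39823009² = 0.01127731 + 0.02827160 + 0.06586264 + 0.00501214 + 0.15858720 = 0.26901089.
So 1/D = 3.717322, i.e. 3.7173 to 4 decimal places.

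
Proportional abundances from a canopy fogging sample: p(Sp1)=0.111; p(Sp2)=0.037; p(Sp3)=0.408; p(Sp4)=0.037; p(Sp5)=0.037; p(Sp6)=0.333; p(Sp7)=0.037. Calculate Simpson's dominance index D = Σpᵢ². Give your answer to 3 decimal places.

0.295

D = 0.111² + 0.037² + 0.408² + 0.037² + 0.037² + 0.333² + 0.037² = 0.01232 + 0.00137 + 0.16646 + 0.00137 + 0.00137 + 0.11089 + 0.00137 = 0.29515 (working shown to 5 dp, full precision carried).
To 3 decimal places, D = 0.295.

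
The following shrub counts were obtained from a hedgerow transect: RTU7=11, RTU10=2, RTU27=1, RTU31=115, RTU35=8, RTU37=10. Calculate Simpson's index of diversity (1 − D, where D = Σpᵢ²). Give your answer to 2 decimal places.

0.37

Total N = 11+2+1+115+8+10 = 147, so the proportions are 0.0748, 0.0136, 0.0068, 0.7823, 0.0544, 0.068 (working shown to 4 dp, full precision carried).
D = 0.0748² + 0.0136² + 0.0068² + 0.7823² + 0.0544² + 0.068² = 0.0056 + 0.0002 + 0.0000 + 0.6120 + 0.0030 + 0.0046 = 0.6254.
So 1 − D = 0.3746, i.e. 0.37 to 2 decimal places.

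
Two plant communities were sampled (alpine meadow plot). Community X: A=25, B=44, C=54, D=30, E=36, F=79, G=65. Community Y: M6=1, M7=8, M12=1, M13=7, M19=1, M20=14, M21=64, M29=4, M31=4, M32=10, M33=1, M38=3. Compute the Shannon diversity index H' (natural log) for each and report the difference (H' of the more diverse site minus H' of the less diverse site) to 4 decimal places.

Community X: N=333, proportions 0.075075, 0.132132, 0.162162, 0.09009, 0.108108, 0.237237, 0.195195, giving H' = 1.874372 (working shown to 6 dp, full precision carried).
Community Y: N=118, proportions 0.008475, 0.067797, 0.008475, 0.059322, 0.008475, 0.118644, 0.542373, 0.033898, 0.033898, 0.084746, 0.008475, 0.025424, giving H' = 1.628445.
Difference = |1.874372 − 1.628445| = 0.245927, i.e. 0.2459 to 4 decimal places.

0.2459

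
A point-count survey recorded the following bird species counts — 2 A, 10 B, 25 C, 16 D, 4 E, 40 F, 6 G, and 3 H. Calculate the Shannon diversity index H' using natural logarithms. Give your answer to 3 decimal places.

1.679

Total N = 2+10+25+16+4+40+6+3 = 106, so the proportions are 0.01887, 0.09434, 0.23585, 0.15094, 0.03774, 0.37736, 0.0566, 0.0283 (working shown to 5 dp, full precision carried).
Each pᵢ ln pᵢ term: 0.01887×(-3.97029)=-0.07491, 0.09434×(-2.36085)=-0.22272, 0.23585×(-1.44456)=-0.34070, 0.15094×(-1.89085)=-0.28541, 0.03774×(-3.27714)=-0.12367, 0.37736×(-0.97456)=-0.36776, 0.0566×(-2.87168)=-0.16255, 0.0283×(-3.56483)=-0.10089.
Sum = -1.67861, so H' = 1.679.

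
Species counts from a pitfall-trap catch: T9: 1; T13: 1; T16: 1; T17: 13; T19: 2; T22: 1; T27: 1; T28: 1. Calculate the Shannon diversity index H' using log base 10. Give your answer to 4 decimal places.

0.6040

Total N = 1+1+1+13+2+1+1+1 = 21, so the proportions are 0.047619, 0.047619, 0.047619, 0.619048, 0.095238, 0.047619, 0.047619, 0.047619 (working shown to 6 dp, full precision carried).
Each pᵢ log₁₀ pᵢ term: 0.047619×(-1.322219)=-0.062963, 0.047619×(-1.322219)=-0.062963, 0.047619×(-1.322219)=-0.062963, 0.619048×(-0.208276)=-0.128933, 0.095238×(-1.021189)=-0.097256, 0.047619×(-1.322219)=-0.062963, 0.047619×(-1.322219)=-0.062963, 0.047619×(-1.322219)=-0.062963.
Sum = -0.603966, so H' = 0.6040.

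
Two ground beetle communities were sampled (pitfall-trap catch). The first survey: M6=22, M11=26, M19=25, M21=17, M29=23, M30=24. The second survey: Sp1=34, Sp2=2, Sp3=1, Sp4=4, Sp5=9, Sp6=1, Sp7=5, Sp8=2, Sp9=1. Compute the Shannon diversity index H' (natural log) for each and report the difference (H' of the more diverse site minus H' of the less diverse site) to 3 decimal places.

0.350

The first survey: N=137, proportions 0.16058, 0.18978, 0.18248, 0.12409, 0.16788, 0.17518, giving H' = 1.78320 (working shown to 5 dp, full precision carried).
The second survey: N=59, proportions 0.57627, 0.0339, 0.01695, 0.0678, 0.15254, 0.01695, 0.08475, 0.0339, 0.01695, giving H' = 1.43286.
Difference = |1.78320 − 1.43286| = 0.35034, i.e. 0.350 to 3 decimal places.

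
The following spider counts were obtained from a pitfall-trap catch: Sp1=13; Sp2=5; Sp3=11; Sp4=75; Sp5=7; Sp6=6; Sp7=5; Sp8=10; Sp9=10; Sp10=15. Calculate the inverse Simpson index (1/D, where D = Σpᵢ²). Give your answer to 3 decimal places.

Total N = 13+5+11+75+7+6+5+10+10+15 = 157, so the proportions are 0.0828025, 0.0318471, 0.0700637, 0.477707, 0.044586, 0.0382166, 0.0318471, 0.0636943, 0.0636943, 0.0955414 (working shown to 7 dp, full precision carried).
D = 0.0828025² + 0.0318471² + 0.0700637² + 0.477707² + 0.044586² + 0.0382166² + 0.0318471² + 0.0636943² + 0.0636943² + 0.0955414² = 0.0068563 + 0.0010142 + 0.0049089 + 0.2282040 + 0.0019879 + 0.0014605 + 0.0010142 + 0.0040570 + 0.0040570 + 0.0091282 = 0.2626881.
So 1/D = 3.80680, i.e. 3.807 to 3 decimal places.

3.807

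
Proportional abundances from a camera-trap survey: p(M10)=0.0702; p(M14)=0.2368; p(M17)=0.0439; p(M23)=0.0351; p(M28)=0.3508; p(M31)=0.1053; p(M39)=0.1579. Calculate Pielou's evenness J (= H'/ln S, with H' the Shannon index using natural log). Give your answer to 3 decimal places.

H' = −Σ pᵢ ln pᵢ = −((-0.186480) + (-0.341120) + (-0.137224) + (-0.117569) + (-0.367477) + (-0.237024) + (-0.291451)) = 1.678345 (working shown to 6 dp, full precision carried).
With S = 7 species, ln S = 1.945910, so J = 1.678345/1.945910 = 0.862499, i.e. 0.862 to 3 decimal places.

0.862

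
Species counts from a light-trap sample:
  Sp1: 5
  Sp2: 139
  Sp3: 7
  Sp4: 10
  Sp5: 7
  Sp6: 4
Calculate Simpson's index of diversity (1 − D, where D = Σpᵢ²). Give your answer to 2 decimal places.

0.34

Total N = 5+139+7+10+7+4 = 172, so the proportions are 0.0291, 0.8081, 0.0407, 0.0581, 0.0407, 0.0233 (working shown to 4 dp, full precision carried).
D = 0.0291² + 0.8081² + 0.0407² + 0.0581² + 0.0407² + 0.0233² = 0.0008 + 0.6531 + 0.0017 + 0.0034 + 0.0017 + 0.0005 = 0.6612.
So 1 − D = 0.3388, i.e. 0.34 to 2 decimal places.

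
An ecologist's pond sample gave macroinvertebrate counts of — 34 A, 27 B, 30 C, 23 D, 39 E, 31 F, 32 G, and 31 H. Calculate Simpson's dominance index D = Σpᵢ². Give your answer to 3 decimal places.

Total N = 34+27+30+23+39+31+32+31 = 247, so the proportions are 0.13765, 0.10931, 0.12146, 0.09312, 0.15789, 0.12551, 0.12955, 0.12551 (working shown to 5 dp, full precision carried).
D = 0.13765² + 0.10931² + 0.12146² + 0.09312² + 0.15789² + 0.12551² + 0.12955² + 0.12551² = 0.01895 + 0.01195 + 0.01475 + 0.00867 + 0.02493 + 0.01575 + 0.01678 + 0.01575 = 0.12754.
To 3 decimal places, D = 0.128.

0.128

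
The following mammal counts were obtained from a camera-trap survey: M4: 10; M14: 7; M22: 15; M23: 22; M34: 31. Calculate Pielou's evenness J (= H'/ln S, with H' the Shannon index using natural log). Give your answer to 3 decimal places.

0.920

Total N = 10+7+15+22+31 = 85, so the proportions are 0.11765, 0.08235, 0.17647, 0.25882, 0.36471 (working shown to 5 dp, full precision carried).
H' = −Σ pᵢ ln pᵢ = −((-0.25177) + (-0.20561) + (-0.30611) + (-0.34983) + (-0.36787)) = 1.48119.
With S = 5 species, ln S = 1.60944, so J = 1.48119/1.60944 = 0.92031, i.e. 0.920 to 3 decimal places.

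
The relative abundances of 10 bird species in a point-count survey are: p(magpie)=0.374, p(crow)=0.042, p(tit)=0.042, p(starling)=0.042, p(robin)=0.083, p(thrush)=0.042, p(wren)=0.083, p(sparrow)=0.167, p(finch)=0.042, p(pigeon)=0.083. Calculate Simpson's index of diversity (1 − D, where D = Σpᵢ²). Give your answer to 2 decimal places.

0.80

D = 0.374² + 0.042² + 0.042² + 0.042² + 0.083² + 0.042² + 0.083² + 0.167² + 0.042² + 0.083² = 0.1399 + 0.0018 + 0.0018 + 0.0018 + 0.0069 + 0.0018 + 0.0069 + 0.0279 + 0.0018 + 0.0069 = 0.1973 (working shown to 4 dp, full precision carried).
So 1 − D = 0.8027, i.e. 0.80 to 2 decimal places.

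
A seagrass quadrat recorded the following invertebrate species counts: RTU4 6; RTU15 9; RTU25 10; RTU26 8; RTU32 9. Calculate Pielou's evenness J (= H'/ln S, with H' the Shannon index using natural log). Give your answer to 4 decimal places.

Total N = 6+9+10+8+9 = 42, so the proportions are 0.142857, 0.214286, 0.238095, 0.190476, 0.214286 (working shown to 6 dp, full precision carried).
H' = −Σ pᵢ ln pᵢ = −((-0.277987) + (-0.330095) + (-0.341687) + (-0.315853) + (-0.330095)) = 1.595718.
With S = 5 species, ln S = 1.609438, so J = 1.595718/1.609438 = 0.991475, i.e. 0.9915 to 4 decimal places.

0.9915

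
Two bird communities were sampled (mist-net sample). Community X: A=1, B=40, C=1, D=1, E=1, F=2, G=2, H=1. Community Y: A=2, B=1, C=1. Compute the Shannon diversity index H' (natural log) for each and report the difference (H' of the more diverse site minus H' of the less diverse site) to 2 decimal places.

Community X: N=49, proportions 0.0204, 0.8163, 0.0204, 0.0204, 0.0204, 0.0408, 0.0408, 0.0204, giving H' = 0.8239 (working shown to 4 dp, full precision carried).
Community Y: N=4, proportions 0.5, 0.25, 0.25, giving H' = 1.0397.
Difference = |0.8239 − 1.0397| = 0.2158, i.e. 0.22 to 2 decimal places.

0.22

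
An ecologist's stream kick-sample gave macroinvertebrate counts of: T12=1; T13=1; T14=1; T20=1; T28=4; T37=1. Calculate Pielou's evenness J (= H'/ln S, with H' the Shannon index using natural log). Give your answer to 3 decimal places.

Total N = 1+1+1+1+4+1 = 9, so the proportions are 0.11111, 0.11111, 0.11111, 0.11111, 0.44444, 0.11111 (working shown to 5 dp, full precision carried).
H' = −Σ pᵢ ln pᵢ = −((-0.24414) + (-0.24414) + (-0.24414) + (-0.24414) + (-0.36041) + (-0.24414)) = 1.58109.
With S = 6 species, ln S = 1.79176, so J = 1.58109/1.79176 = 0.88243, i.e. 0.882 to 3 decimal places.

0.882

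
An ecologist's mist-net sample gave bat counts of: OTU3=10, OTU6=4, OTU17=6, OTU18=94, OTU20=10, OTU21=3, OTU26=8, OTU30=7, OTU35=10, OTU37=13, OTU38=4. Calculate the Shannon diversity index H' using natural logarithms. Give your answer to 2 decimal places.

1.67

Total N = 10+4+6+94+10+3+8+7+10+13+4 = 169, so the proportions are 0.0592, 0.0237, 0.0355, 0.5562, 0.0592, 0.0178, 0.0473, 0.0414, 0.0592, 0.0769, 0.0237 (working shown to 4 dp, full precision carried).
Each pᵢ ln pᵢ term: 0.0592×(-2.8273)=-0.1673, 0.0237×(-3.7436)=-0.0886, 0.0355×(-3.3381)=-0.1185, 0.5562×(-0.5866)=-0.3263, 0.0592×(-2.8273)=-0.1673, 0.0178×(-4.0313)=-0.0716, 0.0473×(-3.0505)=-0.1444, 0.0414×(-3.1840)=-0.1319, 0.0592×(-2.8273)=-0.1673, 0.0769×(-2.5649)=-0.1973, 0.0237×(-3.7436)=-0.0886.
Sum = -1.6690, so H' = 1.67.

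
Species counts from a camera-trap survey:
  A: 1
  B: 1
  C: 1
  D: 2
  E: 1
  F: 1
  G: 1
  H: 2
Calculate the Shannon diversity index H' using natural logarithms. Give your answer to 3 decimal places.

2.025

Total N = 1+1+1+2+1+1+1+2 = 10, so the proportions are 0.1, 0.1, 0.1, 0.2, 0.1, 0.1, 0.1, 0.2 (working shown to 5 dp, full precision carried).
Each pᵢ ln pᵢ term: 0.1×(-2.30259)=-0.23026, 0.1×(-2.30259)=-0.23026, 0.1×(-2.30259)=-0.23026, 0.2×(-1.60944)=-0.32189, 0.1×(-2.30259)=-0.23026, 0.1×(-2.30259)=-0.23026, 0.1×(-2.30259)=-0.23026, 0.2×(-1.60944)=-0.32189.
Sum = -2.02533, so H' = 2.025.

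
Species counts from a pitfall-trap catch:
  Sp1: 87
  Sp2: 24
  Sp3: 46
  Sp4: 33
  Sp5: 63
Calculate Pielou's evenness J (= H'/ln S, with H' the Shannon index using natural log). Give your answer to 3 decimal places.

0.940

Total N = 87+24+46+33+63 = 253, so the proportions are 0.34387, 0.09486, 0.18182, 0.13043, 0.24901 (working shown to 5 dp, full precision carried).
H' = −Σ pᵢ ln pᵢ = −((-0.36708) + (-0.22343) + (-0.30995) + (-0.26568) + (-0.34619)) = 1.51233.
With S = 5 species, ln S = 1.60944, so J = 1.51233/1.60944 = 0.93967, i.e. 0.940 to 3 decimal places.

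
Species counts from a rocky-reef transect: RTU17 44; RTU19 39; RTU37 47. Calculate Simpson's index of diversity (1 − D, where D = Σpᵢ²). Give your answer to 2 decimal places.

Total N = 44+39+47 = 130, so the proportions are 0.3385, 0.3, 0.3615 (working shown to 4 dp, full precision carried).
D = 0.3385² + 0.3² + 0.3615² = 0.1146 + 0.0900 + 0.1307 = 0.3353.
So 1 − D = 0.6647, i.e. 0.66 to 2 decimal places.

0.66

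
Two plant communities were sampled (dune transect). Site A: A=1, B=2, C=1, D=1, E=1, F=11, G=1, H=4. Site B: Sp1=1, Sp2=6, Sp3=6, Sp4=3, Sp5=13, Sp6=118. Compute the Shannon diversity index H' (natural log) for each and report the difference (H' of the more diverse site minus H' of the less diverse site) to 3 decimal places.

Site A: N=22, proportions 0.0454545, 0.0909091, 0.0454545, 0.0454545, 0.0454545, 0.5, 0.0454545, 0.1818182, giving H' = 1.5770279 (working shown to 7 dp, full precision carried).
Site B: N=147, proportions 0.0068027, 0.0408163, 0.0408163, 0.0204082, 0.0884354, 0.8027211, giving H' = 0.7653844.
Difference = |1.5770279 − 0.7653844| = 0.8116435, i.e. 0.812 to 3 decimal places.

0.812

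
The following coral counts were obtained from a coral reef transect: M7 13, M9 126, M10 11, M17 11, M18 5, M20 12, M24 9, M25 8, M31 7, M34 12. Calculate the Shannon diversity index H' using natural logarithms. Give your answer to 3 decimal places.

Total N = 13+126+11+11+5+12+9+8+7+12 = 214, so the proportions are 0.06075, 0.58879, 0.0514, 0.0514, 0.02336, 0.05607, 0.04206, 0.03738, 0.03271, 0.05607 (working shown to 5 dp, full precision carried).
Each pᵢ ln pᵢ term: 0.06075×(-2.80103)=-0.17016, 0.58879×(-0.52969)=-0.31188, 0.0514×(-2.96808)=-0.15256, 0.0514×(-2.96808)=-0.15256, 0.02336×(-3.75654)=-0.08777, 0.05607×(-2.88107)=-0.16156, 0.04206×(-3.16875)=-0.13327, 0.03738×(-3.28653)=-0.12286, 0.03271×(-3.42007)=-0.11187, 0.05607×(-2.88107)=-0.16156.
Sum = -1.56604, so H' = 1.566.

1.566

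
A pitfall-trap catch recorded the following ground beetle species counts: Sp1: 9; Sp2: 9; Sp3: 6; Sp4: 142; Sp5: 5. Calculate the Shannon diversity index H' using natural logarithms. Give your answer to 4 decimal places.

Total N = 9+9+6+142+5 = 171, so the proportions are 0.052632, 0.052632, 0.035088, 0.830409, 0.02924 (working shown to 6 dp, full precision carried).
Each pᵢ ln pᵢ term: 0.052632×(-2.944439)=-0.154970, 0.052632×(-2.944439)=-0.154970, 0.035088×(-3.349904)=-0.117540, 0.830409×(-0.185836)=-0.154320, 0.02924×(-3.532226)=-0.103281.
Sum = -0.685083, so H' = 0.6851.

0.6851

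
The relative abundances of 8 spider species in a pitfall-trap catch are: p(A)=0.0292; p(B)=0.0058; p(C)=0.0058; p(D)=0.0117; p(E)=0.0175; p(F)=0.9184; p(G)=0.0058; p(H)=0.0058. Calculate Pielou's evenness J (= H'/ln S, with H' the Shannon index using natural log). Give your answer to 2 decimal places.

H' = −Σ pᵢ ln pᵢ = −((-0.1032) + (-0.0299) + (-0.0299) + (-0.0520) + (-0.0708) + (-0.0782) + (-0.0299) + (-0.0299)) = 0.4237 (working shown to 4 dp, full precision carried).
With S = 8 species, ln S = 2.0794, so J = 0.4237/2.0794 = 0.2037, i.e. 0.20 to 2 decimal places.

0.20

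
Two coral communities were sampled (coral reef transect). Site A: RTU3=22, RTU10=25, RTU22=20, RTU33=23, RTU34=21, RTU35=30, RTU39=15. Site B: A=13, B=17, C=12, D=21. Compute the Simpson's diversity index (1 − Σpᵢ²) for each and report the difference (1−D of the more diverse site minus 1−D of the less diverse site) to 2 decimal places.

Site A: N=156, proportions 0.141, 0.1603, 0.1282, 0.1474, 0.1346, 0.1923, 0.0962, giving 1−D = 0.8519 (working shown to 4 dp, full precision carried).
Site B: N=63, proportions 0.2063, 0.2698, 0.1905, 0.3333, giving 1−D = 0.7372.
Difference = |0.8519 − 0.7372| = 0.1147, i.e. 0.11 to 2 decimal places.

0.11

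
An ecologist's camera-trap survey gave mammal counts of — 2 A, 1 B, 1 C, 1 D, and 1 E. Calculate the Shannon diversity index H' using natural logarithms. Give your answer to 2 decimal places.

Total N = 2+1+1+1+1 = 6, so the proportions are 0.3333, 0.1667, 0.1667, 0.1667, 0.1667 (working shown to 4 dp, full precision carried).
Each pᵢ ln pᵢ term: 0.3333×(-1.0986)=-0.3662, 0.1667×(-1.7918)=-0.2986, 0.1667×(-1.7918)=-0.2986, 0.1667×(-1.7918)=-0.2986, 0.1667×(-1.7918)=-0.2986.
Sum = -1.5607, so H' = 1.56.

1.56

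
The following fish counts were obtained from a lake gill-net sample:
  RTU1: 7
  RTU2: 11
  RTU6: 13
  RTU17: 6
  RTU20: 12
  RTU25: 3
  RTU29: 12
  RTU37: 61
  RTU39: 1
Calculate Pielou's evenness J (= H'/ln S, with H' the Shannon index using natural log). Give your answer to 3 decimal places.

Total N = 7+11+13+6+12+3+12+61+1 = 126, so the proportions are 0.05556, 0.0873, 0.10317, 0.04762, 0.09524, 0.02381, 0.09524, 0.48413, 0.00794 (working shown to 5 dp, full precision carried).
H' = −Σ pᵢ ln pᵢ = −((-0.16058) + (-0.21288) + (-0.23434) + (-0.14498) + (-0.22394) + (-0.08899) + (-0.22394) + (-0.35119) + (-0.03838)) = 1.67922.
With S = 9 species, ln S = 2.19722, so J = 1.67922/2.19722 = 0.76425, i.e. 0.764 to 3 decimal places.

0.764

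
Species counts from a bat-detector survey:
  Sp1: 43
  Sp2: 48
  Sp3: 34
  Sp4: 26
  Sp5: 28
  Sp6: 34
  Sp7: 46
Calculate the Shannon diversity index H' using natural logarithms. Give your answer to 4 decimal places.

1.9218

Total N = 43+48+34+26+28+34+46 = 259, so the proportions are 0.166023, 0.185328, 0.131274, 0.100386, 0.108108, 0.131274, 0.177606 (working shown to 6 dp, full precision carried).
Each pᵢ ln pᵢ term: 0.166023×(-1.795628)=-0.298116, 0.185328×(-1.685627)=-0.312394, 0.131274×(-2.030468)=-0.266548, 0.100386×(-2.298732)=-0.230761, 0.108108×(-2.224624)=-0.240500, 0.131274×(-2.030468)=-0.266548, 0.177606×(-1.728187)=-0.306937.
Sum = -1.921803, so H' = 1.9218.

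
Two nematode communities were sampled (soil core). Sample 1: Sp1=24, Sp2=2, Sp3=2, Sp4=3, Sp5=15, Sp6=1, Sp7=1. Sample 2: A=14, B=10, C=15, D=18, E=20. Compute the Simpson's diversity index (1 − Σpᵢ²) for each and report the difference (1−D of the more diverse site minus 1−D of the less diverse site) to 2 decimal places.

Sample 1: N=48, proportions 0.5, 0.0417, 0.0417, 0.0625, 0.3125, 0.0208, 0.0208, giving 1−D = 0.6441 (working shown to 4 dp, full precision carried).
Sample 2: N=77, proportions 0.1818, 0.1299, 0.1948, 0.2338, 0.2597, giving 1−D = 0.7900.
Difference = |0.6441 − 0.7900| = 0.1459, i.e. 0.15 to 2 decimal places.

0.15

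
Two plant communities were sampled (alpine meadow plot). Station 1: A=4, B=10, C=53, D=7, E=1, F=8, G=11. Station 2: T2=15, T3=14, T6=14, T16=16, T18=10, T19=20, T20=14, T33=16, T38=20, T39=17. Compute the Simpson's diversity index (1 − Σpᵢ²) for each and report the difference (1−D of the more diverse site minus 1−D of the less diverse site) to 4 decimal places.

Station 1: N=94, proportions 0.042553, 0.106383, 0.56383, 0.074468, 0.010638, 0.085106, 0.117021, giving 1−D = 0.642372 (working shown to 6 dp, full precision carried).
Station 2: N=156, proportions 0.096154, 0.089744, 0.089744, 0.102564, 0.064103, 0.128205, 0.089744, 0.102564, 0.128205, 0.108974, giving 1−D = 0.896696.
Difference = |0.642372 − 0.896696| = 0.254324, i.e. 0.2543 to 4 decimal places.

0.2543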